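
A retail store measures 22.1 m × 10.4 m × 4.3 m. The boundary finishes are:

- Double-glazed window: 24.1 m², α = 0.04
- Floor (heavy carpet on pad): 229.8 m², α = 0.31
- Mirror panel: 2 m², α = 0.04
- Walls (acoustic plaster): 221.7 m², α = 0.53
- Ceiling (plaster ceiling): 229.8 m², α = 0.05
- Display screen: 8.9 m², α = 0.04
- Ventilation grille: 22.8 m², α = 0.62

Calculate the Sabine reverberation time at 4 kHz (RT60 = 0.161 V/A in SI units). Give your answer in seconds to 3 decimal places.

0.737 seconds

Summing Sᵢαᵢ: 0.964 + 71.238 + 0.080 + 117.501 + 11.490 + 0.356 + 14.136 → A = 215.765 sabins.
Room volume: 988.312 m³.
RT60 = 0.161 · V / A = 0.161 × 988.312 / 215.765 = 0.737 s.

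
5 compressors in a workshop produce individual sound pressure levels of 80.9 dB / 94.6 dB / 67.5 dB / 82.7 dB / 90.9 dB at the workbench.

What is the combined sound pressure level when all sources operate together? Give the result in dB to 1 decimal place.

Σ 10^(Lᵢ/10) = 4.429e+09.
Back to dB: 10·log₁₀ Σ = 96.5 dB.

96.5 dB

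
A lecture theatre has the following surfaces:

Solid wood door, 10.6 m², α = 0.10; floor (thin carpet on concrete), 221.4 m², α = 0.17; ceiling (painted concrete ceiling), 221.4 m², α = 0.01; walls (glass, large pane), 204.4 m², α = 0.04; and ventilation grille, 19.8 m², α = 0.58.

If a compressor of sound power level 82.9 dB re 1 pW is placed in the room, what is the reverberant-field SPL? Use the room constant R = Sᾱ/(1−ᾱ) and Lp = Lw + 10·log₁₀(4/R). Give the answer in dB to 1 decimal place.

Σ(Sᵢαᵢ) = 10.6×0.10 + 221.4×0.17 + 221.4×0.01 + 204.4×0.04 + 19.8×0.58 = 60.572; total area S = 677.6 m².
ᾱ = 60.572/677.6 = 0.0894; R = Sᾱ/(1−ᾱ) = 60.572/(1−0.0894) = 66.519 m².
Lp = Lw + 10 log₁₀(4/R) = 82.9 -12.21 = 70.7 dB.

70.7 dB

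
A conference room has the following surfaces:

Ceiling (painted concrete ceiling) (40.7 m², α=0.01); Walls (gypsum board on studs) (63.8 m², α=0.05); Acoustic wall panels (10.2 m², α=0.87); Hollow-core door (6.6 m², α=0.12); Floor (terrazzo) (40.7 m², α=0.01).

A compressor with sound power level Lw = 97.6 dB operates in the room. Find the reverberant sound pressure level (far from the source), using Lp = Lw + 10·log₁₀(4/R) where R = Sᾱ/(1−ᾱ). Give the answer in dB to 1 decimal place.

91.9 dB

Σ(Sᵢαᵢ) = 40.7·0.01 + 63.8·0.05 + 10.2·0.87 + 6.6·0.12 + 40.7·0.01 = 13.670; total area S = 162.0 m².
ᾱ = 0.0844, so room constant R = A/(1−ᾱ) = 14.930 m².
Lp = Lw + 10 log₁₀(4/R) = 97.6 -5.72 = 91.9 dB.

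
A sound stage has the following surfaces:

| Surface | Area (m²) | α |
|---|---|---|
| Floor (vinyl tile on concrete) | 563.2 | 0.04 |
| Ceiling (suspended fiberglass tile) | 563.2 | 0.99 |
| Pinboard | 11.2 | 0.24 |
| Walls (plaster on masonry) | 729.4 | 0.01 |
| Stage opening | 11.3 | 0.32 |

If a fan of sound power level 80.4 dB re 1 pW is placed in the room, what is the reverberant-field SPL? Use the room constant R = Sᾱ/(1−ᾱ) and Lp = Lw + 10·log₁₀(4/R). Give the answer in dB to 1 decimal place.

57.0 dB

Σ(Sᵢαᵢ) = 563.2×0.04 + 563.2×0.99 + 11.2×0.24 + 729.4×0.01 + 11.3×0.32 = 593.694; total area S = 1878.3 m².
ᾱ = 0.3161, so room constant R = A/(1−ᾱ) = 868.101 m².
Lp = Lw + 10 log₁₀(4/R) = 80.4 -23.37 = 57.0 dB.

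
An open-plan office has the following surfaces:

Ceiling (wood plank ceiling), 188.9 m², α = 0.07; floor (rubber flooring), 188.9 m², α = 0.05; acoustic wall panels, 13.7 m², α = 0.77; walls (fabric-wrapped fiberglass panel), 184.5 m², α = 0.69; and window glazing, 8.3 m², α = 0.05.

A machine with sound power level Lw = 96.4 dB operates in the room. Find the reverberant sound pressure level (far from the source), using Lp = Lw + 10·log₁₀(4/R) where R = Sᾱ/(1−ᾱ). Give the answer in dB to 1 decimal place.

79.0 dB

A = 160.937 sabins; S = 584.3 m².
ᾱ = 0.2754, so room constant R = A/(1−ᾱ) = 222.105 m².
Lp = 96.4 + 10·log₁₀(4/222.105) = 96.4 + (-17.44) = 79.0 dB.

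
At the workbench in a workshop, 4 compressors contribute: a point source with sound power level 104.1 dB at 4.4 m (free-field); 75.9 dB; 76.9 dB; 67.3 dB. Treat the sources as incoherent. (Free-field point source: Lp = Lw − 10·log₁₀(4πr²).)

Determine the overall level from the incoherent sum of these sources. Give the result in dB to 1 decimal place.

Source at 4.4 m: Lp = 104.1 − 10·log₁₀(4π·4.4²) = 104.1 − 10·log₁₀(243.285) = 80.2 dB.
Sum in the linear (power) domain: Σ 10^(Lᵢ/10) = 10^(80.2/10) + 10^(75.9/10) + 10^(76.9/10) + 10^(67.3/10) = 1.98e+08.
Combined level = 10 log₁₀(1.98e+08) = 83.0 dB.

83.0 dB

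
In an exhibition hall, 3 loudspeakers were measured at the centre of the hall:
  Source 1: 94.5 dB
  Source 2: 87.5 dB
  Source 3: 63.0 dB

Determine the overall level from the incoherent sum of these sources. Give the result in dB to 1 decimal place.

Sum in the linear (power) domain: Σ 10^(Lᵢ/10) = 10^(94.5/10) + 10^(87.5/10) + 10^(63.0/10) = 3.383e+09.
Back to dB: 10·log₁₀ Σ = 95.3 dB.

95.3 dB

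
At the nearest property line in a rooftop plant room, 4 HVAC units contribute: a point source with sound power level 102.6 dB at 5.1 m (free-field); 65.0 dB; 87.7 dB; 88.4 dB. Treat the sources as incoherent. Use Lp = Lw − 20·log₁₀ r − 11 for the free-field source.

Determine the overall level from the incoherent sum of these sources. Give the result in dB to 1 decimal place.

Source at 5.1 m: Lp = 102.6 − 20·log₁₀(5.1) − 11 = 77.4 dB.
Converting to relative power and adding: 10^(77.4/10) + 10^(65.0/10) + 10^(87.7/10) + 10^(88.4/10) = 1.339e+09.
Back to dB: 10·log₁₀ Σ = 91.3 dB.

91.3 dB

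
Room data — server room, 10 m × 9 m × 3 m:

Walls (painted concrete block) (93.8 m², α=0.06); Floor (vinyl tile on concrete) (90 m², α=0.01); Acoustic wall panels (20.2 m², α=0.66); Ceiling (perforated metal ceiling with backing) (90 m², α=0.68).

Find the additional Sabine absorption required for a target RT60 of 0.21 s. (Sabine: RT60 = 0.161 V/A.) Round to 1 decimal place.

Total absorption A₁ = 93.8·0.06 + 90·0.01 + 20.2·0.66 + 90·0.68
  = 5.628 + 0.900 + 13.332 + 61.200 = 81.060 m² sabins.
Target A₂ = 0.161·270/0.21 = 207.000 sabins (V = 270 m³).
ΔA = A₂ − A₁ = 207.000 − 81.060 = 125.9 sabins.

125.9 sabins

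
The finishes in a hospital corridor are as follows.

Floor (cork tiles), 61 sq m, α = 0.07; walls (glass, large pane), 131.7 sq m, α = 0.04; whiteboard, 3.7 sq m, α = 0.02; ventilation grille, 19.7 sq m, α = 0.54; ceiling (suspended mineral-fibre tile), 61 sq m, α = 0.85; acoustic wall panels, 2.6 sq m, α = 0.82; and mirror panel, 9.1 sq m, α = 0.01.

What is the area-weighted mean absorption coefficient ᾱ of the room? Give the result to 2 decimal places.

0.26

Total surface area S = 288.8 sq m.
A = 61×0.07 + 131.7×0.04 + 3.7×0.02 + 19.7×0.54 + 61×0.85 + 2.6×0.82 + 9.1×0.01 = 74.323 sabins.
ᾱ = 74.323 / 288.8 = 0.26.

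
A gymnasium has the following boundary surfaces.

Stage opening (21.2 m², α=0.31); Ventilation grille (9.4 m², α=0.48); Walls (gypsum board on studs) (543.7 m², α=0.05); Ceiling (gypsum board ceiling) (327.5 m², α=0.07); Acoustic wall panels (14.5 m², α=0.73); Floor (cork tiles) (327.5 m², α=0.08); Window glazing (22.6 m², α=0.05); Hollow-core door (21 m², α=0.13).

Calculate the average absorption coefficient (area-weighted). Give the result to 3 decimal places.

Total surface area S = 1287.4 m².
Σ(Sᵢαᵢ) = 21.2×0.31 + 9.4×0.48 + 543.7×0.05 + 327.5×0.07 + 14.5×0.73 + 327.5×0.08 + 22.6×0.05 + 21×0.13 = 101.839.
ᾱ = A/S = 0.079.

0.079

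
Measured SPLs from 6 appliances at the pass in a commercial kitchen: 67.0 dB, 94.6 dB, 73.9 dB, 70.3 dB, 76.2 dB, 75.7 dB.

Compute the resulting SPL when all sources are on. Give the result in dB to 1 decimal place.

Sum in the linear (power) domain: Σ 10^(Lᵢ/10) = 10^(67.0/10) + 10^(94.6/10) + 10^(73.9/10) + 10^(70.3/10) + 10^(76.2/10) + 10^(75.7/10) = 3.003e+09.
L_total = 10·log₁₀(3.003e+09) = 94.8 dB.

94.8 dB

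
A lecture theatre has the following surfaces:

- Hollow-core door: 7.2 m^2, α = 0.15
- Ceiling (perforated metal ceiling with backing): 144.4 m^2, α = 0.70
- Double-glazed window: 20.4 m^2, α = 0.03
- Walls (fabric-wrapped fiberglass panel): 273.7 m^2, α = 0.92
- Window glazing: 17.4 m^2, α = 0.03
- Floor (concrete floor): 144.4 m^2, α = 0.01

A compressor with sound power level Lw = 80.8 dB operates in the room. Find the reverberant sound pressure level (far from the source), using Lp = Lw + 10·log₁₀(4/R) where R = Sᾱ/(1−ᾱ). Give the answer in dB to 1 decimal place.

Σ(Sᵢαᵢ) = 7.2×0.15 + 144.4×0.70 + 20.4×0.03 + 273.7×0.92 + 17.4×0.03 + 144.4×0.01 = 356.542; total area S = 607.5 m^2.
ᾱ = 356.542/607.5 = 0.5869; R = Sᾱ/(1−ᾱ) = 356.542/(1−0.5869) = 863.089 m^2.
Lp = Lw + 10 log₁₀(4/R) = 80.8 -23.34 = 57.5 dB.

57.5 dB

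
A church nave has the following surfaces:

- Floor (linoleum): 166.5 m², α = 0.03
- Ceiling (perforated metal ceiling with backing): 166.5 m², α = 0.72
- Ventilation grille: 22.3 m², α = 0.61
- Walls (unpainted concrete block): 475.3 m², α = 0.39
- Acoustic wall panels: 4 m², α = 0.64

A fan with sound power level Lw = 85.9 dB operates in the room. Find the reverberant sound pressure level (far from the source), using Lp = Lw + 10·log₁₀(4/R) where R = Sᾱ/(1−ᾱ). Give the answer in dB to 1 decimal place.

64.6 dB

A = 326.405 sabins; S = 834.6 m².
ᾱ = 326.405/834.6 = 0.3911; R = Sᾱ/(1−ᾱ) = 326.405/(1−0.3911) = 536.057 m².
Lp = Lw + 10 log₁₀(4/R) = 85.9 -21.27 = 64.6 dB.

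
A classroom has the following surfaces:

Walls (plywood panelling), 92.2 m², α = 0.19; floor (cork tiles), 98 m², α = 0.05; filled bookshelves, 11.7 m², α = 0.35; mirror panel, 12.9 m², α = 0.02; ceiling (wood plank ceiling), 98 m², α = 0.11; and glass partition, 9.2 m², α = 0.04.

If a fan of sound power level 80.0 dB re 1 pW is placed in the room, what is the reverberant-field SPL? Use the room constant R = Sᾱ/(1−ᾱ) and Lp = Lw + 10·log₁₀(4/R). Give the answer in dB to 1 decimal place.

69.7 dB

A = 37.919 sabins; S = 322.0 m².
ᾱ = 0.1178, so room constant R = A/(1−ᾱ) = 42.982 m².
Lp = 80.0 + 10·log₁₀(4/42.982) = 80.0 + (-10.31) = 69.7 dB.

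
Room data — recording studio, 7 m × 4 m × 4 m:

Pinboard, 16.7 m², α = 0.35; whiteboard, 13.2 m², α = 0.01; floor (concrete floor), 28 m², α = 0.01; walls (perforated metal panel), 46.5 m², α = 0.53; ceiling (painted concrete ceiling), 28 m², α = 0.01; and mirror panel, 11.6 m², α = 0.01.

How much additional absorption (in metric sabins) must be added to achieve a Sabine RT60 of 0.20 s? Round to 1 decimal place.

Summing Sᵢαᵢ: 5.845 + 0.132 + 0.280 + 24.645 + 0.280 + 0.116 → A₁ = 31.298 sabins.
For T = 0.20 s, need A₂ = 0.161·V/T = 0.161·112/0.20 = 90.160 sabins.
Additional absorption ΔA = 90.160 − 31.298 = 58.9 sabins.

58.9 sabins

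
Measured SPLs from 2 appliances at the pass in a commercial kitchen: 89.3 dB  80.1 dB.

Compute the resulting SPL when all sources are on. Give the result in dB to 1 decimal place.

Σ 10^(Lᵢ/10) = 9.535e+08.
L_total = 10·log₁₀(9.535e+08) = 89.8 dB.

89.8 dB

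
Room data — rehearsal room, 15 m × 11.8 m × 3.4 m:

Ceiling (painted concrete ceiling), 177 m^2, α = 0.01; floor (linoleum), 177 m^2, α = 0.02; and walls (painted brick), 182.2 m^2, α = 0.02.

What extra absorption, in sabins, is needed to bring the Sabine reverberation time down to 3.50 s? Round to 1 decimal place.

18.7 sabins

Equivalent absorption area: A₁ = 177*0.01 + 177*0.02 + 182.2*0.02 = 8.954 m^2.
Target A₂ = 0.161·601.8/3.50 = 27.683 sabins (V = 601.8 m³).
ΔA = A₂ − A₁ = 27.683 − 8.954 = 18.7 sabins.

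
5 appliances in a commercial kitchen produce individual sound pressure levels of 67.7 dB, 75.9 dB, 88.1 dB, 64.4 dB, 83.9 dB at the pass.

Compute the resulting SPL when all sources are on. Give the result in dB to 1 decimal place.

89.7 dB

Σ 10^(Lᵢ/10) = 9.387e+08.
L_total = 10·log₁₀(9.387e+08) = 89.7 dB.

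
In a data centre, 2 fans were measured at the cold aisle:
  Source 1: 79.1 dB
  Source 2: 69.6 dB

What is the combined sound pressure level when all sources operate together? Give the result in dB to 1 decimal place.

79.6 dB

Converting to relative power and adding: 10^(79.1/10) + 10^(69.6/10) = 9.04e+07.
Back to dB: 10·log₁₀ Σ = 79.6 dB.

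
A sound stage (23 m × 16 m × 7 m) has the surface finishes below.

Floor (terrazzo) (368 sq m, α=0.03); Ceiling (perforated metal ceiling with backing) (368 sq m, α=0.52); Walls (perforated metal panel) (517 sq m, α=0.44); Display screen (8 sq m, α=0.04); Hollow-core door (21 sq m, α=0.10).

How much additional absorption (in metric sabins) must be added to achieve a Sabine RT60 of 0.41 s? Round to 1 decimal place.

Equivalent absorption area: A₁ = 368*0.03 + 368*0.52 + 517*0.44 + 8*0.04 + 21*0.10 = 432.300 sq m.
V = 2576 m³. Required absorption A₂ = 0.161 × 2576 / 0.41 = 1011.551 sabins.
Additional absorption ΔA = 1011.551 − 432.300 = 579.3 sabins.

579.3 sabins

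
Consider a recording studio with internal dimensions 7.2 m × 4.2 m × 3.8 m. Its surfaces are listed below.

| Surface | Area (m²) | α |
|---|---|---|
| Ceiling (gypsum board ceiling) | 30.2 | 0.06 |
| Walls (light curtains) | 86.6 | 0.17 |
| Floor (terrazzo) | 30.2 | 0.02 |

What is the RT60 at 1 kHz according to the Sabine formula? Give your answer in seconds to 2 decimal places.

Summing Sᵢαᵢ: 1.812 + 14.722 + 0.604 → A = 17.138 sabins.
Volume V = 7.2 × 4.2 × 3.8 = 114.912 m³.
RT60 = 0.161 · V / A = 0.161 × 114.912 / 17.138 = 1.08 s.

1.08 sec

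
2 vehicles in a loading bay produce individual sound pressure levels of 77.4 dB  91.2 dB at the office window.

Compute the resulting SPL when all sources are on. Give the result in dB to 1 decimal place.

Converting to relative power and adding: 10^(77.4/10) + 10^(91.2/10) = 1.373e+09.
Back to dB: 10·log₁₀ Σ = 91.4 dB.

91.4 dB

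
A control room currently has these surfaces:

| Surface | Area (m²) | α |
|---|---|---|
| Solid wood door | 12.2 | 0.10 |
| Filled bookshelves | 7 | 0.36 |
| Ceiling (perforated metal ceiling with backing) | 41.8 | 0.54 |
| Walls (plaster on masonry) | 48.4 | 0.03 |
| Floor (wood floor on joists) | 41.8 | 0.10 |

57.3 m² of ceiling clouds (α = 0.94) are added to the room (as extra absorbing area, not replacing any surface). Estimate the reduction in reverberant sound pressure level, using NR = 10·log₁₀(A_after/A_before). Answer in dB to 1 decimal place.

Equivalent absorption area: A_before = 12.2×0.10 + 7×0.36 + 41.8×0.54 + 48.4×0.03 + 41.8×0.10 = 31.944 m².
Added absorption = 57.3 × 0.94 = 53.862 sabins.
New total A_after = 85.806 sabins.
Reduction = 10 log₁₀(A_after/A_before) = 10 log₁₀(2.6861) = 4.3 dB.

4.3 dB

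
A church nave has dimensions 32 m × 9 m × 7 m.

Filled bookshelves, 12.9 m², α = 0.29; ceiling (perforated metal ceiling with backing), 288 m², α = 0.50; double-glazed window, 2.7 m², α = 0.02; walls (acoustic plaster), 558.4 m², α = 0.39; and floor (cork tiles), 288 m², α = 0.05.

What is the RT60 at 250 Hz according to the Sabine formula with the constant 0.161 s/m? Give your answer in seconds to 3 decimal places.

A = Σ Sᵢαᵢ = 12.9×0.29 + 288×0.50 + 2.7×0.02 + 558.4×0.39 + 288×0.05 = 379.971 sabins.
V = 32·9·7 = 2016 m³.
Sabine: RT60 = 0.161 × 2016 / 379.971 = 0.854 s.

0.854 seconds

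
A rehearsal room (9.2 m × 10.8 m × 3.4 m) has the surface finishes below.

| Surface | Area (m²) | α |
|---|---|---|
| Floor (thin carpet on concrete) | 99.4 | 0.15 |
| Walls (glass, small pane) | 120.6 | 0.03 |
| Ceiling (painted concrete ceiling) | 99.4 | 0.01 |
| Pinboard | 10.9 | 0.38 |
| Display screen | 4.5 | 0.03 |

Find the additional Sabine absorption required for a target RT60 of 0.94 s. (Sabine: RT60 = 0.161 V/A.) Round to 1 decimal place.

Summing Sᵢαᵢ: 14.910 + 3.618 + 0.994 + 4.142 + 0.135 → A₁ = 23.799 sabins.
Target A₂ = 0.161·337.824/0.94 = 57.861 sabins (V = 337.824 m³).
ΔA = A₂ − A₁ = 57.861 − 23.799 = 34.1 sabins.

34.1 sabins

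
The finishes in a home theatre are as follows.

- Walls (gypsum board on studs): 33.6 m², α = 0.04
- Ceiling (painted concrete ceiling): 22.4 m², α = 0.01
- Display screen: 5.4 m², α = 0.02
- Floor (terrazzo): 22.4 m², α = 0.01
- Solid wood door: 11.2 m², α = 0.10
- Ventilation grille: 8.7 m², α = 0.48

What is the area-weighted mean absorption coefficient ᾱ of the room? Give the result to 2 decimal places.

0.07

S = Σ Sᵢ = 33.6 + 22.4 + 5.4 + 22.4 + 11.2 + 8.7 = 103.7 m².
Σ(Sᵢαᵢ) = 33.6*0.04 + 22.4*0.01 + 5.4*0.02 + 22.4*0.01 + 11.2*0.10 + 8.7*0.48 = 7.196.
ᾱ = 7.196 / 103.7 = 0.07.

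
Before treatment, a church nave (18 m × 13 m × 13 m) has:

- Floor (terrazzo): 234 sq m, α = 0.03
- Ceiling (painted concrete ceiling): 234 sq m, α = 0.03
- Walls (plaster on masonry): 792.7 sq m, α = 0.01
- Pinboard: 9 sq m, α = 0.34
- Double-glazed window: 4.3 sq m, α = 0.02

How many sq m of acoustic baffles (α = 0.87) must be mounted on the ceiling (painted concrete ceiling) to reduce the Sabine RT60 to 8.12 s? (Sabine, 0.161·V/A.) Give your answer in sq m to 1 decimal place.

41.9

Total absorption A₁ = 234·0.03 + 234·0.03 + 792.7·0.01 + 9·0.34 + 4.3·0.02
  = 7.020 + 7.020 + 7.927 + 3.060 + 0.086 = 25.113 sq m sabins.
V = 3042 m³. Target absorption A₂ = 0.161 × 3042 / 8.12 = 60.316 sabins.
ΔA needed = 60.316 − 25.113 = 35.203 sabins.
Each sq m of panel replacing the ceiling (painted concrete ceiling) adds (0.87 − 0.03) = 0.84 sabins.
Area = ΔA/Δα = 35.203/0.84 = 41.9 sq m.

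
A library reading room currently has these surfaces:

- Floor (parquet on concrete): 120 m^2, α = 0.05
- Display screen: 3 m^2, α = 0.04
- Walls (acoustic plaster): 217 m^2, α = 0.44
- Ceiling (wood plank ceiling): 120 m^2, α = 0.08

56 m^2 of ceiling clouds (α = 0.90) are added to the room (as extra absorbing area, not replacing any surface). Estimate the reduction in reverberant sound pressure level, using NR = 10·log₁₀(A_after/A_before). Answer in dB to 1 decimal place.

Total absorption A_before = 120·0.05 + 3·0.04 + 217·0.44 + 120·0.08
  = 6.000 + 0.120 + 95.480 + 9.600 = 111.200 m^2 sabins.
Treatment contributes 56·0.90 = 50.400 sabins.
A_after = 111.200 + 50.400 = 161.600 sabins.
Reduction = 10 log₁₀(A_after/A_before) = 10 log₁₀(1.4532) = 1.6 dB.

1.6 dB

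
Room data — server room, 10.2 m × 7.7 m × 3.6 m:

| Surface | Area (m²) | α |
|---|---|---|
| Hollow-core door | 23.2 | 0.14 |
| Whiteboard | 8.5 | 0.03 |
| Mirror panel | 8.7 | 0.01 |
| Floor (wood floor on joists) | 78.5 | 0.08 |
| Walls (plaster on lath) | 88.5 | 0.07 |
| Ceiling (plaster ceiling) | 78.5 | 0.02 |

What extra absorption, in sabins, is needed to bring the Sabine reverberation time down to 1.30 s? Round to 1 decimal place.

17.4 sabins

Summing Sᵢαᵢ: 3.248 + 0.255 + 0.087 + 6.280 + 6.195 + 1.570 → A₁ = 17.635 sabins.
Target A₂ = 0.161·282.744/1.30 = 35.017 sabins (V = 282.744 m³).
Shortfall: 35.017 − 17.635 = 17.4 sabins.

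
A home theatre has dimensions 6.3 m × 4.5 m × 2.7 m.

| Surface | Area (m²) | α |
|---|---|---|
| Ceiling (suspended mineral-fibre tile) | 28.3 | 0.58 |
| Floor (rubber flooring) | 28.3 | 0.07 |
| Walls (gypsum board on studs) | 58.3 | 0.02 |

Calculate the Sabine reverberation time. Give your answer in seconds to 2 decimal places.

0.63 s

Summing Sᵢαᵢ: 16.414 + 1.981 + 1.166 → A = 19.561 sabins.
Volume V = 6.3 × 4.5 × 2.7 = 76.545 m³.
T = 0.161 V/A = 0.161·76.545/19.561 = 0.63 s.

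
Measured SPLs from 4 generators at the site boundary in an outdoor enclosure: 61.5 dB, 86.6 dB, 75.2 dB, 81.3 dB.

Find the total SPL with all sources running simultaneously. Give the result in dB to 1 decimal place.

88.0 dB

Converting to relative power and adding: 10^(61.5/10) + 10^(86.6/10) + 10^(75.2/10) + 10^(81.3/10) = 6.265e+08.
L_total = 10·log₁₀(6.265e+08) = 88.0 dB.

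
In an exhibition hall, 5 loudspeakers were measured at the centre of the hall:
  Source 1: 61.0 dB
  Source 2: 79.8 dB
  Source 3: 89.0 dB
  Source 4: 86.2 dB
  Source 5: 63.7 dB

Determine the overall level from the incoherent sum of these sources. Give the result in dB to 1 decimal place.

91.2 dB

Converting to relative power and adding: 10^(61.0/10) + 10^(79.8/10) + 10^(89.0/10) + 10^(86.2/10) + 10^(63.7/10) = 1.31e+09.
Combined level = 10 log₁₀(1.31e+09) = 91.2 dB.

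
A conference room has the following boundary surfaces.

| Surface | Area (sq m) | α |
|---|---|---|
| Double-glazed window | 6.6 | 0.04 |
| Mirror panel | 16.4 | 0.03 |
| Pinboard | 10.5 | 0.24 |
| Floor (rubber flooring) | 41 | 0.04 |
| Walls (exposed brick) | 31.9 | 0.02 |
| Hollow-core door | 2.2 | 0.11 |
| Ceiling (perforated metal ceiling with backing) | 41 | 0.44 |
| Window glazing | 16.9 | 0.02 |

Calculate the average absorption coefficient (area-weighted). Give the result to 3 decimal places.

Total surface area S = 166.5 sq m.
Weighted sum Σ Sα = 24.174.
ᾱ = A/S = 0.145.

0.145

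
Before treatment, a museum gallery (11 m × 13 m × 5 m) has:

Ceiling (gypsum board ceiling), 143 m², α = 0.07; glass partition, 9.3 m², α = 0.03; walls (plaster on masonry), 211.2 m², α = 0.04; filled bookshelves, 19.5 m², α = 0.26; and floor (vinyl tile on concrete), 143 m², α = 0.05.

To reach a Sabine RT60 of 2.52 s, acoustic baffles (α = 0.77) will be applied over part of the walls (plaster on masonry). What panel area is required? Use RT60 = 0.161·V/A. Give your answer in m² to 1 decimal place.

Equivalent absorption area: A₁ = 143·0.07 + 9.3·0.03 + 211.2·0.04 + 19.5·0.26 + 143·0.05 = 30.957 m².
V = 715 m³. Target absorption A₂ = 0.161 × 715 / 2.52 = 45.681 sabins.
Absorption to add: 45.681 − 30.957 = 14.724 sabins.
Each m² of panel replacing the walls (plaster on masonry) adds (0.77 − 0.04) = 0.73 sabins.
Panel area = 14.724 / 0.73 = 20.2 m².

20.2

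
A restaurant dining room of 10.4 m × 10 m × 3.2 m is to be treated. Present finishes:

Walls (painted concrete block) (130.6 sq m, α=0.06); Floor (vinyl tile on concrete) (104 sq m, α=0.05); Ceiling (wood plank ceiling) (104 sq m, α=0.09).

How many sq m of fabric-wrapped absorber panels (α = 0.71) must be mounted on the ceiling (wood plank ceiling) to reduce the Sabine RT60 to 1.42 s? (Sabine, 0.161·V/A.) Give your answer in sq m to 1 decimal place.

Equivalent absorption area: A₁ = 130.6×0.06 + 104×0.05 + 104×0.09 = 22.396 sq m.
V = 332.8 m³. Target absorption A₂ = 0.161 × 332.8 / 1.42 = 37.733 sabins.
ΔA needed = 37.733 − 22.396 = 15.337 sabins.
Net gain per sq m: Δα = 0.71 − 0.09 = 0.62.
Panel area = 15.337 / 0.62 = 24.7 sq m.

24.7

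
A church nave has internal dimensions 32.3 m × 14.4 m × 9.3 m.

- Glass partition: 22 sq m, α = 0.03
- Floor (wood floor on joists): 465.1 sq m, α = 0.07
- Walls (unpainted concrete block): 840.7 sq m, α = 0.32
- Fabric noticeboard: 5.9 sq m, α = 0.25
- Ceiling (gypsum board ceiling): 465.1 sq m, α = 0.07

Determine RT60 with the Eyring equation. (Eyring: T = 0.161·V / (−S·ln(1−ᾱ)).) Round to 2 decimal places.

1.87 s

Total surface area S = 22 + 465.1 + 840.7 + 5.9 + 465.1 = 1798.8 sq m.
Σ(Sᵢαᵢ) = 22×0.03 + 465.1×0.07 + 840.7×0.32 + 5.9×0.25 + 465.1×0.07 = 336.273.
Mean coefficient ᾱ = A/S = 0.1869.
−S·ln(1−ᾱ) = −1798.8 × ln(1 − 0.1869) = 372.174.
V = 32.3 × 14.4 × 9.3 = 4325.616 m³.
RT60 = 0.161 × 4325.616 / 372.174 = 1.87 s.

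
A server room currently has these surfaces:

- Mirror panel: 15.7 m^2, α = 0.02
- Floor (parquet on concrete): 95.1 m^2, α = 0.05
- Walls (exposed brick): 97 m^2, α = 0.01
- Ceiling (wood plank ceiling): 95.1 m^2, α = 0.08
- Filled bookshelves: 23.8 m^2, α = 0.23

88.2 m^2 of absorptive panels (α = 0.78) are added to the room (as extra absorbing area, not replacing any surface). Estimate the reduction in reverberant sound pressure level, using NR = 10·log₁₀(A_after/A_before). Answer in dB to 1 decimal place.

6.6 dB

Total absorption A_before = 15.7*0.02 + 95.1*0.05 + 97*0.01 + 95.1*0.08 + 23.8*0.23
  = 0.314 + 4.755 + 0.970 + 7.608 + 5.474 = 19.121 m^2 sabins.
Treatment contributes 88.2·0.78 = 68.796 sabins.
A_after = 19.121 + 68.796 = 87.917 sabins.
NR = 10·log₁₀(87.917/19.121) = 6.6 dB.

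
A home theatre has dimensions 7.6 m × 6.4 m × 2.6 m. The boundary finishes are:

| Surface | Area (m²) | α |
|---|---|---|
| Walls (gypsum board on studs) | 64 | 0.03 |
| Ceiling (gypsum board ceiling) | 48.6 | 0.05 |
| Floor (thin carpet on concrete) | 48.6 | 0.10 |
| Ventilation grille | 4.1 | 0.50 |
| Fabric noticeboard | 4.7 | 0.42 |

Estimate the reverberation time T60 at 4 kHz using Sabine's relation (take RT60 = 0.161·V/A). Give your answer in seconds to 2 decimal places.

1.54 seconds

Summing Sᵢαᵢ: 1.920 + 2.430 + 4.860 + 2.050 + 1.974 → A = 13.234 sabins.
V = 7.6·6.4·2.6 = 126.464 m³.
Sabine: RT60 = 0.161 × 126.464 / 13.234 = 1.54 s.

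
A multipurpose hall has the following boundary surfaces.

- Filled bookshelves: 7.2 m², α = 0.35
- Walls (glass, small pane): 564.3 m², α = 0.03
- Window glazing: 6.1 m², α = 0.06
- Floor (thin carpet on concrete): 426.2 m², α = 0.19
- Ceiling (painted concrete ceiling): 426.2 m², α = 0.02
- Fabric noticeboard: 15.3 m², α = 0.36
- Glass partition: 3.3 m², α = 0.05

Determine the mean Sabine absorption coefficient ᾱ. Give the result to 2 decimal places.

Total surface area S = 1448.6 m².
Σ(Sᵢαᵢ) = 7.2·0.35 + 564.3·0.03 + 6.1·0.06 + 426.2·0.19 + 426.2·0.02 + 15.3·0.36 + 3.3·0.05 = 114.990.
ᾱ = A/S = 0.08.

0.08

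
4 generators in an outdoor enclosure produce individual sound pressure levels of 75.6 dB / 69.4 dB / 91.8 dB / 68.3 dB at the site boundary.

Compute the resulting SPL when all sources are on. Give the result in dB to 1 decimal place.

Σ 10^(Lᵢ/10) = 1.565e+09.
Combined level = 10 log₁₀(1.565e+09) = 91.9 dB.

91.9 dB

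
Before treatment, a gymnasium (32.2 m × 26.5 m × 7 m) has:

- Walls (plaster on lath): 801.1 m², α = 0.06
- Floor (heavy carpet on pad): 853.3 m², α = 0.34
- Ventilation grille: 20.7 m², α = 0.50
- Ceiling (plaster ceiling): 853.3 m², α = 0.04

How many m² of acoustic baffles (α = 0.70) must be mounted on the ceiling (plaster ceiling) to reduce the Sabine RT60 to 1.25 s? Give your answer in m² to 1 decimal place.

585.9

Total absorption A₁ = 801.1·0.06 + 853.3·0.34 + 20.7·0.50 + 853.3·0.04
  = 48.066 + 290.122 + 10.350 + 34.132 = 382.670 m² sabins.
V = 5973.1 m³. Target absorption A₂ = 0.161 × 5973.1 / 1.25 = 769.335 sabins.
Absorption to add: 769.335 − 382.670 = 386.665 sabins.
Net gain per m²: Δα = 0.70 − 0.04 = 0.66.
Panel area = 386.665 / 0.66 = 585.9 m².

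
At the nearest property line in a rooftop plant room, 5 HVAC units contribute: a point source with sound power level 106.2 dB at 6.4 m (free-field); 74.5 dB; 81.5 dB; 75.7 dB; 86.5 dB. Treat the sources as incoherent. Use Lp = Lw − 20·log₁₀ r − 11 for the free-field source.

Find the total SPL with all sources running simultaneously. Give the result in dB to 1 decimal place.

88.7 dB

Source at 6.4 m: Lp = 106.2 − 20·log₁₀(6.4) − 11 = 79.1 dB.
Sum in the linear (power) domain: Σ 10^(Lᵢ/10) = 10^(79.1/10) + 10^(74.5/10) + 10^(81.5/10) + 10^(75.7/10) + 10^(86.5/10) = 7.346e+08.
Back to dB: 10·log₁₀ Σ = 88.7 dB.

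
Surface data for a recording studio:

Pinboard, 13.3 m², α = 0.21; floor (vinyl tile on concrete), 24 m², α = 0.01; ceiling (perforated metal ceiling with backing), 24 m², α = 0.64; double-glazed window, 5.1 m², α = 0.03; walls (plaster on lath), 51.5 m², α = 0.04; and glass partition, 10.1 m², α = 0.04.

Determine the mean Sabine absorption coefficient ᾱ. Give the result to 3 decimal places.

S = Σ Sᵢ = 13.3 + 24 + 24 + 5.1 + 51.5 + 10.1 = 128.0 m².
A = 13.3*0.21 + 24*0.01 + 24*0.64 + 5.1*0.03 + 51.5*0.04 + 10.1*0.04 = 21.010 sabins.
ᾱ = A/S = 0.164.

0.164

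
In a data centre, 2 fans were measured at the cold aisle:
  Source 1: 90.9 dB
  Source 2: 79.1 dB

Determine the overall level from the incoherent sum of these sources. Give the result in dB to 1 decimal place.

91.2 dB

Sum in the linear (power) domain: Σ 10^(Lᵢ/10) = 10^(90.9/10) + 10^(79.1/10) = 1.312e+09.
Combined level = 10 log₁₀(1.312e+09) = 91.2 dB.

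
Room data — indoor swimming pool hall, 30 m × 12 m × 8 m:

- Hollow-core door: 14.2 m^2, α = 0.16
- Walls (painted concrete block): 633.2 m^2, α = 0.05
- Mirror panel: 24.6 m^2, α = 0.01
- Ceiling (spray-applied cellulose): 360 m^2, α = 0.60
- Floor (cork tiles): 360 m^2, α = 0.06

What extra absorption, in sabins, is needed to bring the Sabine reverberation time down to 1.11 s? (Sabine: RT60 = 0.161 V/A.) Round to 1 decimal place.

146.0 sabins

Equivalent absorption area: A₁ = 14.2×0.16 + 633.2×0.05 + 24.6×0.01 + 360×0.60 + 360×0.06 = 271.778 m^2.
Target A₂ = 0.161·2880/1.11 = 417.730 sabins (V = 2880 m³).
Shortfall: 417.730 − 271.778 = 146.0 sabins.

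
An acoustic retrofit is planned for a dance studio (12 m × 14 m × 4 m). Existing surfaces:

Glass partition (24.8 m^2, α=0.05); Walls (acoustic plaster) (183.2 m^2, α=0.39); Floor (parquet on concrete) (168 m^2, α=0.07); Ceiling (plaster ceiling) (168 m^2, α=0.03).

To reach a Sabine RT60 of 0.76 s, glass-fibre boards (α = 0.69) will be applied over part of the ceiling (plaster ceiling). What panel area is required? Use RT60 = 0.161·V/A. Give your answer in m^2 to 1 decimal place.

Equivalent absorption area: A₁ = 24.8×0.05 + 183.2×0.39 + 168×0.07 + 168×0.03 = 89.488 m^2.
Required A₂ = 0.161·672/0.76 = 142.358 sabins.
Absorption to add: 142.358 − 89.488 = 52.870 sabins.
Net gain per m^2: Δα = 0.69 − 0.03 = 0.66.
Area = ΔA/Δα = 52.870/0.66 = 80.1 m^2.

80.1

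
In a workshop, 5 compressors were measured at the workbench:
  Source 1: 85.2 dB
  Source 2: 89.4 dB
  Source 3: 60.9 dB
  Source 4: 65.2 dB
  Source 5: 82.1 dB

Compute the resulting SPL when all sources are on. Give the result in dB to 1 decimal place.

Σ 10^(Lᵢ/10) = 1.369e+09.
Back to dB: 10·log₁₀ Σ = 91.4 dB.

91.4 dB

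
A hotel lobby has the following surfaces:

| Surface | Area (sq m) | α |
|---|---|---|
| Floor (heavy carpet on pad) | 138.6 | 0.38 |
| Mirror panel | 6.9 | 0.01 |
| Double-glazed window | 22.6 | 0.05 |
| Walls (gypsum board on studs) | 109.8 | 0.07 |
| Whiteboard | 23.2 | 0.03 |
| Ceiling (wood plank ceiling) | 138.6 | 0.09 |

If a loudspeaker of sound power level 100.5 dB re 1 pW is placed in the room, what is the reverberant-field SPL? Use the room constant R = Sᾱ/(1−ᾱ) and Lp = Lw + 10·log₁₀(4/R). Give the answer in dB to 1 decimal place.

Σ(Sᵢαᵢ) = 138.6×0.38 + 6.9×0.01 + 22.6×0.05 + 109.8×0.07 + 23.2×0.03 + 138.6×0.09 = 74.723; total area S = 439.7 sq m.
ᾱ = 74.723/439.7 = 0.1699; R = Sᾱ/(1−ᾱ) = 74.723/(1−0.1699) = 90.017 sq m.
Lp = 100.5 + 10·log₁₀(4/90.017) = 100.5 + (-13.52) = 87.0 dB.

87.0 dB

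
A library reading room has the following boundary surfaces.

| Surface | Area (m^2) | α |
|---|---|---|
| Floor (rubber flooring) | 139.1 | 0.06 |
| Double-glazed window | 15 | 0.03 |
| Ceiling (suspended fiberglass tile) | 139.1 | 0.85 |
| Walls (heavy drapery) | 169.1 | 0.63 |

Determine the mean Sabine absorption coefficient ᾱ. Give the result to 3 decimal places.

Total surface area S = 462.3 m^2.
Weighted sum Σ Sα = 233.564.
ᾱ = 233.564 / 462.3 = 0.505.

0.505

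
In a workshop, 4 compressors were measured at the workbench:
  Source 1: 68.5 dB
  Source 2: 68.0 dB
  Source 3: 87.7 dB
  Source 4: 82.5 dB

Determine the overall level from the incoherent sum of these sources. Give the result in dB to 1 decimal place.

88.9 dB

Sum in the linear (power) domain: Σ 10^(Lᵢ/10) = 10^(68.5/10) + 10^(68.0/10) + 10^(87.7/10) + 10^(82.5/10) = 7.801e+08.
Combined level = 10 log₁₀(7.801e+08) = 88.9 dB.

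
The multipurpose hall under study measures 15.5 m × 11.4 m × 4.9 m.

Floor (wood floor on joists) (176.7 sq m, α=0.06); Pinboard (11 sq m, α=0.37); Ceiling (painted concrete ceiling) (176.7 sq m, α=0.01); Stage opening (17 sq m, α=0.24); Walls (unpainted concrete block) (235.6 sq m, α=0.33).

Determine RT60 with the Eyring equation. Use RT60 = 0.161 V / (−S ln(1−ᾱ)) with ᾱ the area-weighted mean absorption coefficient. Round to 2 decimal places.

1.30 sec

Total surface area S = 176.7 + 11 + 176.7 + 17 + 235.6 = 617.0 sq m.
Σ(Sᵢαᵢ) = 176.7·0.06 + 11·0.37 + 176.7·0.01 + 17·0.24 + 235.6·0.33 = 98.267.
Mean coefficient ᾱ = A/S = 0.1593.
−S·ln(1−ᾱ) = −617.0 × ln(1 − 0.1593) = 107.062.
V = 15.5 × 11.4 × 4.9 = 865.83 m³.
RT60 = 0.161 × 865.83 / 107.062 = 1.30 s.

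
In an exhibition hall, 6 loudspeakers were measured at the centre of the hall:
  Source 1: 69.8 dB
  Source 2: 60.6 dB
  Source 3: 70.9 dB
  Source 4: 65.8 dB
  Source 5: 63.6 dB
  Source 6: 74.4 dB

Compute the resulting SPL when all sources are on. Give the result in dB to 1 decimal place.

Σ 10^(Lᵢ/10) = 5.664e+07.
Combined level = 10 log₁₀(5.664e+07) = 77.5 dB.

77.5 dB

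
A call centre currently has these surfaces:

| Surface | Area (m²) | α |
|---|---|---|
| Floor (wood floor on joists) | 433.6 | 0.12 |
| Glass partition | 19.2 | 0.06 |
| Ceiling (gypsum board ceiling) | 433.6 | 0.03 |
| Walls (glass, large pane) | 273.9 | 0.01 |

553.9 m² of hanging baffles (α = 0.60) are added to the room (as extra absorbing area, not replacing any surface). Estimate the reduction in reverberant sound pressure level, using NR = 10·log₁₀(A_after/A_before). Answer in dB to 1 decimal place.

Summing Sᵢαᵢ: 52.032 + 1.152 + 13.008 + 2.739 → A_before = 68.931 sabins.
Added absorption = 553.9 × 0.60 = 332.340 sabins.
New total A_after = 401.271 sabins.
NR = 10·log₁₀(401.271/68.931) = 7.7 dB.

7.7 dB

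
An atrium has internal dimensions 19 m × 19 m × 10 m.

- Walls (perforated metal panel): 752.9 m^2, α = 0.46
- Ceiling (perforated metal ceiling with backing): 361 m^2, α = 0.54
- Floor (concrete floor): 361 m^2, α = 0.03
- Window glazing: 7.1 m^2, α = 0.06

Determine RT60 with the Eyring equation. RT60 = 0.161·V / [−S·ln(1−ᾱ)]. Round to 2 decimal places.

0.84 s

Total surface area S = 752.9 + 361 + 361 + 7.1 = 1482.0 m^2.
Σ(Sᵢαᵢ) = 752.9×0.46 + 361×0.54 + 361×0.03 + 7.1×0.06 = 552.530.
ᾱ = 552.530 / 1482.0 = 0.3728.
Eyring denominator: −S ln(1−ᾱ) = 691.338.
V = 19 × 19 × 10 = 3610 m³.
RT60 = 0.161 × 3610 / 691.338 = 0.84 s.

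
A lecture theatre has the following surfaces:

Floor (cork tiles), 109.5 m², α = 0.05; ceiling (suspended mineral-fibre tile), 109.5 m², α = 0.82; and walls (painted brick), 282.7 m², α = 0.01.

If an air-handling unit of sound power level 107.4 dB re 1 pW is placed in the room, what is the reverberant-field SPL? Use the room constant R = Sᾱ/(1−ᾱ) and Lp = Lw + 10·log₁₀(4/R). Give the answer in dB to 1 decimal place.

92.6 dB

Σ(Sᵢαᵢ) = 109.5×0.05 + 109.5×0.82 + 282.7×0.01 = 98.092; total area S = 501.7 m².
ᾱ = 0.1955, so room constant R = A/(1−ᾱ) = 121.929 m².
Lp = 107.4 + 10·log₁₀(4/121.929) = 107.4 + (-14.84) = 92.6 dB.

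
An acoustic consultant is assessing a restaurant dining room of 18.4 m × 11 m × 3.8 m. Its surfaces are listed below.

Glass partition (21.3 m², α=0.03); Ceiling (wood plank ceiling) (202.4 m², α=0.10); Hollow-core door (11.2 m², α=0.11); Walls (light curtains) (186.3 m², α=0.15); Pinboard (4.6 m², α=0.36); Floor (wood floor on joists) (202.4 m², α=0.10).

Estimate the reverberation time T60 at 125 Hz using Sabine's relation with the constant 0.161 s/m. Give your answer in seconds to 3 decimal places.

1.721 sec

Total absorption A = 21.3×0.03 + 202.4×0.10 + 11.2×0.11 + 186.3×0.15 + 4.6×0.36 + 202.4×0.10
  = 0.639 + 20.240 + 1.232 + 27.945 + 1.656 + 20.240 = 71.952 m² sabins.
Volume V = 18.4 × 11 × 3.8 = 769.12 m³.
RT60 = 0.161 · V / A = 0.161 × 769.12 / 71.952 = 1.721 s.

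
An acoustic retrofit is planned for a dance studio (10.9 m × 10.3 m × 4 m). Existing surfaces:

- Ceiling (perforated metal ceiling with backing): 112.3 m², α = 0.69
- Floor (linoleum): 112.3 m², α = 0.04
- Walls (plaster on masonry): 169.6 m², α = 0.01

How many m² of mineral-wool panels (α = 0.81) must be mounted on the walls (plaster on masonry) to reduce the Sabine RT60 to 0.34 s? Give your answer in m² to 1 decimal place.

Summing Sᵢαᵢ: 77.487 + 4.492 + 1.696 → A₁ = 83.675 sabins.
Required A₂ = 0.161·449.08/0.34 = 212.653 sabins.
ΔA needed = 212.653 − 83.675 = 128.978 sabins.
Net gain per m²: Δα = 0.81 − 0.01 = 0.80.
Area = ΔA/Δα = 128.978/0.80 = 161.2 m².

161.2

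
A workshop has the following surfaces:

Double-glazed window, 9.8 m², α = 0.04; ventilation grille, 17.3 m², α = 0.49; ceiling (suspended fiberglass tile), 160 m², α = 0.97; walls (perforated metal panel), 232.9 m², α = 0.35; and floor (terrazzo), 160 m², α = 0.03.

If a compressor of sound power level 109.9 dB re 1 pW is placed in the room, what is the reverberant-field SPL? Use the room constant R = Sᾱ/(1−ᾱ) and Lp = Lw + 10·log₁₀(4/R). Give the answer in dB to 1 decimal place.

89.5 dB

Σ(Sᵢαᵢ) = 9.8·0.04 + 17.3·0.49 + 160·0.97 + 232.9·0.35 + 160·0.03 = 250.384; total area S = 580.0 m².
ᾱ = 0.4317, so room constant R = A/(1−ᾱ) = 440.584 m².
Lp = Lw + 10 log₁₀(4/R) = 109.9 -20.42 = 89.5 dB.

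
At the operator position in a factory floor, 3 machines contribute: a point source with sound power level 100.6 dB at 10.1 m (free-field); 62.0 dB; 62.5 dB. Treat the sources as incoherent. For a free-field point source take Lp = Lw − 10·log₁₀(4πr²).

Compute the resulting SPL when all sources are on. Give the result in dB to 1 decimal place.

Source at 10.1 m: Lp = 100.6 − 10·log₁₀(4π·10.1²) = 100.6 − 10·log₁₀(1281.895) = 69.5 dB.
Converting to relative power and adding: 10^(69.5/10) + 10^(62.0/10) + 10^(62.5/10) = 1.228e+07.
L_total = 10·log₁₀(1.228e+07) = 70.9 dB.

70.9 dB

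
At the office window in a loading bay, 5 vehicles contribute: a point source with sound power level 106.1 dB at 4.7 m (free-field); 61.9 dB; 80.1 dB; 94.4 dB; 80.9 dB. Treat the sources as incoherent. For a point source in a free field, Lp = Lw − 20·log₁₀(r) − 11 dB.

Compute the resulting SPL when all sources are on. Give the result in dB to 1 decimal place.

95.0 dB

Source at 4.7 m: Lp = 106.1 − 20·log₁₀(4.7) − 11 = 81.7 dB.
Σ 10^(Lᵢ/10) = 3.129e+09.
Combined level = 10 log₁₀(3.129e+09) = 95.0 dB.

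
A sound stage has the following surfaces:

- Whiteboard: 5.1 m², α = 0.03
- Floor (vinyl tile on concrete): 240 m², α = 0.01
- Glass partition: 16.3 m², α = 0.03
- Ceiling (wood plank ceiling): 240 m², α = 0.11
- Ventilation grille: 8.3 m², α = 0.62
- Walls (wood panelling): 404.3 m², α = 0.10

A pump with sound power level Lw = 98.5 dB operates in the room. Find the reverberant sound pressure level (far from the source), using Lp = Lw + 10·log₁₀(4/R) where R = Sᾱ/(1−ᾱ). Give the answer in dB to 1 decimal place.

Σ(Sᵢαᵢ) = 5.1·0.03 + 240·0.01 + 16.3·0.03 + 240·0.11 + 8.3·0.62 + 404.3·0.10 = 75.018; total area S = 914.0 m².
ᾱ = 75.018/914.0 = 0.0821; R = Sᾱ/(1−ᾱ) = 75.018/(1−0.0821) = 81.728 m².
Lp = 98.5 + 10·log₁₀(4/81.728) = 98.5 + (-13.10) = 85.4 dB.

85.4 dB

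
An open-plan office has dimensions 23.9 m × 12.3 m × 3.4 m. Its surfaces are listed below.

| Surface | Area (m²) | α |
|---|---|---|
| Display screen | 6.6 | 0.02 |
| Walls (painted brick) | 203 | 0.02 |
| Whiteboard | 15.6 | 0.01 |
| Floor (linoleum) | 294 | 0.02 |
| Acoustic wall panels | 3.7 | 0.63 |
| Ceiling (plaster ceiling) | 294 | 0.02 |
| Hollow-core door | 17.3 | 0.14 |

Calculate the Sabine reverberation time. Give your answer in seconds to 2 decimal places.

Equivalent absorption area: A = 6.6*0.02 + 203*0.02 + 15.6*0.01 + 294*0.02 + 3.7*0.63 + 294*0.02 + 17.3*0.14 = 20.861 m².
Room volume: 999.498 m³.
T = 0.161 V/A = 0.161·999.498/20.861 = 7.71 s.

7.71 sec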